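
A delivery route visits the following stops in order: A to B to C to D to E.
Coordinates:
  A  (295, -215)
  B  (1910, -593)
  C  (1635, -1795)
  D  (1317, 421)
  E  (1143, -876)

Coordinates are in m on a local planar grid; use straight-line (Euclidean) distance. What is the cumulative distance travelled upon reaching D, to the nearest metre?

Leg distances:
A→B: 1658.6 m  (cumulative 1658.6 m)
B→C: 1233.1 m  (cumulative 2891.7 m)
C→D: 2238.7 m  (cumulative 5130.4 m)
Cumulative distance at D ≈ 5130 m.

5130 m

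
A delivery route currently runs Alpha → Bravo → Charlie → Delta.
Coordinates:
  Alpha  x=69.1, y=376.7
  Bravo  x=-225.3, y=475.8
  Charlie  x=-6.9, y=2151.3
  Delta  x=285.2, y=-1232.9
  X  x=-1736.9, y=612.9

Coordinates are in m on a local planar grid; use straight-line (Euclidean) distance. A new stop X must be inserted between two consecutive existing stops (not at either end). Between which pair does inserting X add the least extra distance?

Added distance for inserting X between each consecutive pair:
Alpha–Bravo: 3028.6 m
Bravo–Charlie: 2143.2 m
Charlie–Delta: 1656.2 m
Smallest added distance is 1656.2 m, inserting between Charlie and Delta.

between Charlie and Delta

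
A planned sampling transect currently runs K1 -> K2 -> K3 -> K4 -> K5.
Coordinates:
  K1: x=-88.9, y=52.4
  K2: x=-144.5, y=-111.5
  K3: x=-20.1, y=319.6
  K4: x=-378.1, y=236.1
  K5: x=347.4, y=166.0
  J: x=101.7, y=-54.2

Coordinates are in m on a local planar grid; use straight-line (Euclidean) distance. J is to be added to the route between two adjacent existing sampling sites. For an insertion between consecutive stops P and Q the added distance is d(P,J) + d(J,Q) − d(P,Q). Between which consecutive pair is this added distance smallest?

between K4 and K5

Added distance for inserting J between each consecutive pair:
K1–K2: 298.1 m
K2–K3: 197.2 m
K3–K4: 586.3 m
K4–K5: 161.8 m
Smallest added distance is 161.8 m, inserting between K4 and K5.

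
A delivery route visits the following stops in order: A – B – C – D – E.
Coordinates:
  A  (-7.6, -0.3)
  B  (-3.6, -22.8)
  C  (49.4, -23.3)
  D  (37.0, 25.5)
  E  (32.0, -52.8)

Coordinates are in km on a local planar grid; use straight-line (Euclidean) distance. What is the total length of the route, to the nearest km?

205 km

Leg distances:
A→B: 22.9 km  (cumulative 22.9 km)
B→C: 53.0 km  (cumulative 75.9 km)
C→D: 50.4 km  (cumulative 126.2 km)
D→E: 78.5 km  (cumulative 204.7 km)
Total route length ≈ 205 km.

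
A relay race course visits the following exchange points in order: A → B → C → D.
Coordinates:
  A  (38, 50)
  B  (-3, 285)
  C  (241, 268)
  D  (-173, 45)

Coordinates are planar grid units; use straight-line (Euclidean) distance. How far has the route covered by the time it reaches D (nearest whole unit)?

Leg distances:
A→B: 238.5  (cumulative 238.5)
B→C: 244.6  (cumulative 483.1)
C→D: 470.2  (cumulative 953.4)
Cumulative distance at D ≈ 953.

953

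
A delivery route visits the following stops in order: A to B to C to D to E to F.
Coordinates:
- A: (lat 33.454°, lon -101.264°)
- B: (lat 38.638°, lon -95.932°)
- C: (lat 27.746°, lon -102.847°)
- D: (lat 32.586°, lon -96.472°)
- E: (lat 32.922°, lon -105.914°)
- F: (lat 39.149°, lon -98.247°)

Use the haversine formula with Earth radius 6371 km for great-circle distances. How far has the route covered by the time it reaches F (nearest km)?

4795 km

Leg distances:
A→B: 749.4 km  (cumulative 749.4 km)
B→C: 1370.4 km  (cumulative 2119.8 km)
C→D: 815.3 km  (cumulative 2935.1 km)
D→E: 883.5 km  (cumulative 3818.5 km)
E→F: 976.3 km  (cumulative 4794.9 km)
Cumulative distance at F ≈ 4795 km.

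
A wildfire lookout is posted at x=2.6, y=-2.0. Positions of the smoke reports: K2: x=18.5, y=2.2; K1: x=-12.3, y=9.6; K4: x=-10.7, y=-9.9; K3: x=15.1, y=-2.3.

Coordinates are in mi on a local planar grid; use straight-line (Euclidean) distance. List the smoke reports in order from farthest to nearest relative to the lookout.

K1, K2, K4, K3

Computing each straight-line distance from x=2.6, y=-2.0:
K1 x=-12.3, y=9.6: 18.9 mi
K2 x=18.5, y=2.2: 16.4 mi
K4 x=-10.7, y=-9.9: 15.5 mi
K3 x=15.1, y=-2.3: 12.5 mi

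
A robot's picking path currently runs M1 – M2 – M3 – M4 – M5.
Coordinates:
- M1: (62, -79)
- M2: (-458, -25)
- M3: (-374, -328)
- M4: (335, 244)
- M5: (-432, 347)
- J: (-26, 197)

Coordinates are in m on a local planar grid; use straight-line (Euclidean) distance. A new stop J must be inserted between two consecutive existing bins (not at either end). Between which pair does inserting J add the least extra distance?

Added distance for inserting J between each consecutive pair:
M1–M2: 252.6 m
M2–M3: 801.1 m
M3–M4: 82.9 m
M4–M5: 23.0 m
Smallest added distance is 23.0 m, inserting between M4 and M5.

between M4 and M5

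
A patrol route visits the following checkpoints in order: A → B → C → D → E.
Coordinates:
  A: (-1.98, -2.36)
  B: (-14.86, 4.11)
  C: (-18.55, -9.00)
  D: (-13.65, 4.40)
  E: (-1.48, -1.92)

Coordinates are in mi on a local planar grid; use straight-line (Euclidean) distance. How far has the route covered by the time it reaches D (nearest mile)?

42 mi

Leg distances:
A→B: 14.4 mi  (cumulative 14.4 mi)
B→C: 13.6 mi  (cumulative 28.0 mi)
C→D: 14.3 mi  (cumulative 42.3 mi)
Cumulative distance at D ≈ 42 mi.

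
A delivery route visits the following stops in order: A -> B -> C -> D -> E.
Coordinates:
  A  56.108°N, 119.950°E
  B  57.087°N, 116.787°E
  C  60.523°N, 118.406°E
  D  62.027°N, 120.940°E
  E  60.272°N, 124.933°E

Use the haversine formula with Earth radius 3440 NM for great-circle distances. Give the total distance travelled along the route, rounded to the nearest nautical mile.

605 NM

Leg distances:
A→B: 119.9 NM  (cumulative 119.9 NM)
B→C: 212.3 NM  (cumulative 332.3 NM)
C→D: 116.2 NM  (cumulative 448.4 NM)
D→E: 156.4 NM  (cumulative 604.9 NM)
Total route length ≈ 605 NM.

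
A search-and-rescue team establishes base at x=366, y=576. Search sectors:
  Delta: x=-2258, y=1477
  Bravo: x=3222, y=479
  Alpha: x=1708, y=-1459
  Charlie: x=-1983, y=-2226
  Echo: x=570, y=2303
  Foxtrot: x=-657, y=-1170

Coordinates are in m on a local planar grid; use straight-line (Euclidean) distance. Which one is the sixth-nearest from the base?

Distance to each, sorted:
Echo: 1739.0 m
Foxtrot: 2023.6 m
Alpha: 2437.7 m
Delta: 2774.4 m
Bravo: 2857.6 m
Charlie: 3656.4 m
The sixth-nearest is Charlie at 3656.4 m.

Charlie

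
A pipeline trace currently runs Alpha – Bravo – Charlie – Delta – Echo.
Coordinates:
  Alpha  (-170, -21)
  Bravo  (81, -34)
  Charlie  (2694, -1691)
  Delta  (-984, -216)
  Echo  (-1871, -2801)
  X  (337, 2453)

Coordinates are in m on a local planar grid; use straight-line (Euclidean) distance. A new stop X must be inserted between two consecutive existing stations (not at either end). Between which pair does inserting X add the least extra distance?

Added distance for inserting X between each consecutive pair:
Alpha–Bravo: 4774.2 m
Bravo–Charlie: 4173.5 m
Charlie–Delta: 3782.7 m
Delta–Echo: 5944.2 m
Smallest added distance is 3782.7 m, inserting between Charlie and Delta.

between Charlie and Delta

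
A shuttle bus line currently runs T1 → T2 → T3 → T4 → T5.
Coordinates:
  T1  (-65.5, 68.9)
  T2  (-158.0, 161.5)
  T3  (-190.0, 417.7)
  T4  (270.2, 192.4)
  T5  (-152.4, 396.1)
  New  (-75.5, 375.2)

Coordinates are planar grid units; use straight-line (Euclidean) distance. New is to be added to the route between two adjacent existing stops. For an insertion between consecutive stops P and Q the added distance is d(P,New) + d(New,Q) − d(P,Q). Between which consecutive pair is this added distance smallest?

between T3 and T4

Added distance for inserting New between each consecutive pair:
T1–T2: 404.6
T2–T3: 93.0
T3–T4: 0.8
T4–T5: 1.6
Smallest added distance is 0.8, inserting between T3 and T4.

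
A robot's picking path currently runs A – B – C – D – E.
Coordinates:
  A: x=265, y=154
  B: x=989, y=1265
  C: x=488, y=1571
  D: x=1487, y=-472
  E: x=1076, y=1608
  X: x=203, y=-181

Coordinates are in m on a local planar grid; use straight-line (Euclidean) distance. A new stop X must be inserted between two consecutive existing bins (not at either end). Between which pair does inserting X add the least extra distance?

between A and B

Added distance for inserting X between each consecutive pair:
A–B: 660.4 m
B–C: 2833.8 m
C–D: 817.4 m
D–E: 1187.0 m
Smallest added distance is 660.4 m, inserting between A and B.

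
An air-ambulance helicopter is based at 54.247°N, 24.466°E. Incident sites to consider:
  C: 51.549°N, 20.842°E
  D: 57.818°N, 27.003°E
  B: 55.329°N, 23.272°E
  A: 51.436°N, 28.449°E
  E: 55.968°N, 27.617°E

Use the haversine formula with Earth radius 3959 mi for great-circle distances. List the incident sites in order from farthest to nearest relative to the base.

Distance from the base at 54.247°N, 24.466°E to each:
D 57.818°N, 27.003°E: 265.4 mi
A 51.436°N, 28.449°E: 255.6 mi
C 51.549°N, 20.842°E: 239.9 mi
E 55.968°N, 27.617°E: 172.2 mi
B 55.329°N, 23.272°E: 88.6 mi

D, A, C, E, B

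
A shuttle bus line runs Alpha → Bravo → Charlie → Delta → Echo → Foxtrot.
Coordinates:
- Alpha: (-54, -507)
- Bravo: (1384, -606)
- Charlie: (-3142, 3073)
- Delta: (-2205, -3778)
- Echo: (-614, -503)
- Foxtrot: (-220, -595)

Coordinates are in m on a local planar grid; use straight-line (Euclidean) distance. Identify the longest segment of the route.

Leg distances:
Alpha→Bravo: 1441.4 m
Bravo→Charlie: 5832.6 m
Charlie→Delta: 6914.8 m
Delta→Echo: 3641.0 m
Echo→Foxtrot: 404.6 m
The longest leg is Charlie–Delta at 6914.8 m.

Charlie–Delta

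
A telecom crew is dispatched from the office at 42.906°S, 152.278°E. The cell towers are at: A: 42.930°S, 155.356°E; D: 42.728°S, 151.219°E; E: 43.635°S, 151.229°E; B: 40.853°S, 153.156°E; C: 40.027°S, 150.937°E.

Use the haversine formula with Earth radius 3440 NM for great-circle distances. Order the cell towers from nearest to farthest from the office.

Computing each great-circle distance from 42.906°S, 152.278°E:
D 42.728°S, 151.219°E: 47.8 NM
E 43.635°S, 151.229°E: 63.4 NM
B 40.853°S, 153.156°E: 129.4 NM
A 42.930°S, 155.356°E: 135.3 NM
C 40.027°S, 150.937°E: 183.1 NM

D, E, B, A, C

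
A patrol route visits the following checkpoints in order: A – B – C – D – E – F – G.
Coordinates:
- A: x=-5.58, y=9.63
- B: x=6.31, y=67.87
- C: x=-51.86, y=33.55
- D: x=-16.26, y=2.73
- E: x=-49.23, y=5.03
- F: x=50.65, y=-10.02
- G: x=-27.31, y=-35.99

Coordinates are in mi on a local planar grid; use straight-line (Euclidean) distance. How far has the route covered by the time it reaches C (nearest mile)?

127 mi

Leg distances:
A→B: 59.4 mi  (cumulative 59.4 mi)
B→C: 67.5 mi  (cumulative 127.0 mi)
Cumulative distance at C ≈ 127 mi.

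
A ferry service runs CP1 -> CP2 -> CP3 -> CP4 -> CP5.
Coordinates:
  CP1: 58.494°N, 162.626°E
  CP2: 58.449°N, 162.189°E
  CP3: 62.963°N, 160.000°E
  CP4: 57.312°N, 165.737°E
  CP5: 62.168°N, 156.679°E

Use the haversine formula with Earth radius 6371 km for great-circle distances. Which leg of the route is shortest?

CP1–CP2

Leg distances:
CP1→CP2: 25.9 km
CP2→CP3: 515.8 km
CP3→CP4: 703.5 km
CP4→CP5: 739.8 km
The shortest leg is CP1–CP2 at 25.9 km.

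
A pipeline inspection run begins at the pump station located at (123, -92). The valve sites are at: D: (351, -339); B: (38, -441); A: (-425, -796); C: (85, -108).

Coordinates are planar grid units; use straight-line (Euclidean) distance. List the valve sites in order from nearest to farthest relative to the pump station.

C, D, B, A

Distance from the pump station at (123, -92) to each:
C (85, -108): 41.2
D (351, -339): 336.1
B (38, -441): 359.2
A (-425, -796): 892.1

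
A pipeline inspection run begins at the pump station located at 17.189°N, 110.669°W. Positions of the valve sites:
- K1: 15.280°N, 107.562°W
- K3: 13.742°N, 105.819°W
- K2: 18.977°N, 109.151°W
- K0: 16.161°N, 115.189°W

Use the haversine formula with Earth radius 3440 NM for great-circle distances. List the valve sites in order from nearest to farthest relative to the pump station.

Distance from the pump station at 17.189°N, 110.669°W to each:
K2 18.977°N, 109.151°W: 137.9 NM
K1 15.280°N, 107.562°W: 212.6 NM
K0 16.161°N, 115.189°W: 267.2 NM
K3 13.742°N, 105.819°W: 348.7 NM

K2, K1, K0, K3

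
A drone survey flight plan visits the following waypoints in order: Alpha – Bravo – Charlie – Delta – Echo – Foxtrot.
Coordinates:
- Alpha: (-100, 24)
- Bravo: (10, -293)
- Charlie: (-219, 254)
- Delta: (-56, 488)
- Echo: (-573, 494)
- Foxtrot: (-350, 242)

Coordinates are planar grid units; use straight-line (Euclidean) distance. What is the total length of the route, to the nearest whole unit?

Leg distances:
Alpha→Bravo: 335.5  (cumulative 335.5)
Bravo→Charlie: 593.0  (cumulative 928.5)
Charlie→Delta: 285.2  (cumulative 1213.7)
Delta→Echo: 517.0  (cumulative 1730.8)
Echo→Foxtrot: 336.5  (cumulative 2067.3)
Total route length ≈ 2067.

2067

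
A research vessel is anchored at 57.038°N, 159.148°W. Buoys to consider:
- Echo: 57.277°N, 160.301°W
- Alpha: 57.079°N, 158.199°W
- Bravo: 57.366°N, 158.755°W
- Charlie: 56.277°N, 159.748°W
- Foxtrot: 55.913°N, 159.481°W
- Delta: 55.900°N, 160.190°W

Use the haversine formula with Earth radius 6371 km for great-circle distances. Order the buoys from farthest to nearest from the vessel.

Delta, Foxtrot, Charlie, Echo, Alpha, Bravo

Distance from the vessel at 57.038°N, 159.148°W to each:
Delta 55.900°N, 160.190°W: 141.8 km
Foxtrot 55.913°N, 159.481°W: 126.8 km
Charlie 56.277°N, 159.748°W: 92.2 km
Echo 57.277°N, 160.301°W: 74.4 km
Alpha 57.079°N, 158.199°W: 57.6 km
Bravo 57.366°N, 158.755°W: 43.5 km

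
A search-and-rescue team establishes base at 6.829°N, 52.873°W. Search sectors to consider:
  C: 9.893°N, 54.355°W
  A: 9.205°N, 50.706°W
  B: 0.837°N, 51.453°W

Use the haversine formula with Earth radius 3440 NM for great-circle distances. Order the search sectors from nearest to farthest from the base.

A, C, B

Computing each great-circle distance from 6.829°N, 52.873°W:
A 9.205°N, 50.706°W: 192.2 NM
C 9.893°N, 54.355°W: 203.9 NM
B 0.837°N, 51.453°W: 369.7 NM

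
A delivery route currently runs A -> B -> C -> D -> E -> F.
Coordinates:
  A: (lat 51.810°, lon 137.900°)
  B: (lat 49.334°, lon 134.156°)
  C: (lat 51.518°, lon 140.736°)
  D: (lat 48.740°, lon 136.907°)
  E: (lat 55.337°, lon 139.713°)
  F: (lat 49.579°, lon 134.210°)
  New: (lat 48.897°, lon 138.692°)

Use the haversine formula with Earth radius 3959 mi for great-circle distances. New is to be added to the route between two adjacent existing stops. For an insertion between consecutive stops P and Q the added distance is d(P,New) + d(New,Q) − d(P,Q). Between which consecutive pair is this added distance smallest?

between C and D

Added distance for inserting New between each consecutive pair:
A–B: 174.5 mi
B–C: 83.3 mi
C–D: 28.2 mi
D–E: 57.9 mi
E–F: 194.6 mi
Smallest added distance is 28.2 mi, inserting between C and D.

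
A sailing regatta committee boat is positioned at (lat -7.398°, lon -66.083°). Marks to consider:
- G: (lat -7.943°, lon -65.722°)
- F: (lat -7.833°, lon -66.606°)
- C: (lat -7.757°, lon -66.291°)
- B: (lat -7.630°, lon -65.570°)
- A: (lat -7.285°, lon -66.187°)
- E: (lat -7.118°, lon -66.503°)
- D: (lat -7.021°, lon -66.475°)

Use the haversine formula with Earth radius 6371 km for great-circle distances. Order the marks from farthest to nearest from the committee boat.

Distance from the committee boat at (lat -7.398°, lon -66.083°) to each:
F (lat -7.833°, lon -66.606°): 75.2 km
G (lat -7.943°, lon -65.722°): 72.5 km
B (lat -7.630°, lon -65.570°): 62.2 km
D (lat -7.021°, lon -66.475°): 60.2 km
E (lat -7.118°, lon -66.503°): 55.8 km
C (lat -7.757°, lon -66.291°): 46.0 km
A (lat -7.285°, lon -66.187°): 17.0 km

F, G, B, D, E, C, A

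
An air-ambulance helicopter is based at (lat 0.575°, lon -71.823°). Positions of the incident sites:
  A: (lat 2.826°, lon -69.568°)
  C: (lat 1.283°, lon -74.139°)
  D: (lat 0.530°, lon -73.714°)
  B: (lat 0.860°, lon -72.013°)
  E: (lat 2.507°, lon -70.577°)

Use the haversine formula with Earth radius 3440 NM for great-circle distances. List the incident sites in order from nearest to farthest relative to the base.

B, D, E, C, A

Distances from the base:
B (lat 0.860°, lon -72.013°): 20.6 NM
D (lat 0.530°, lon -73.714°): 113.6 NM
E (lat 2.507°, lon -70.577°): 138.0 NM
C (lat 1.283°, lon -74.139°): 145.4 NM
A (lat 2.826°, lon -69.568°): 191.3 NM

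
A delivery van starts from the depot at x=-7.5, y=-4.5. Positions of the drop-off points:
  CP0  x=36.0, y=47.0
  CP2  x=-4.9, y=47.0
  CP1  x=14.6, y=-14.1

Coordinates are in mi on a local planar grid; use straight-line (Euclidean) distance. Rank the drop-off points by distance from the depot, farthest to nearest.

CP0, CP2, CP1

Distance from the depot at x=-7.5, y=-4.5 to each:
CP0 x=36.0, y=47.0: 67.4 mi
CP2 x=-4.9, y=47.0: 51.6 mi
CP1 x=14.6, y=-14.1: 24.1 mi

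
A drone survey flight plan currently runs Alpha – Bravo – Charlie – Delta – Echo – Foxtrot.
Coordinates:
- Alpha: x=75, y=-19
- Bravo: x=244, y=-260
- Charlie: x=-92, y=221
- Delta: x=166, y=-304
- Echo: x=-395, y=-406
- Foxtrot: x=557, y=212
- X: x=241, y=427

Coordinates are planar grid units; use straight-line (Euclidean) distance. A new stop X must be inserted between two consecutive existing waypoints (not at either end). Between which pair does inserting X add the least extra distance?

between Echo and Foxtrot

Added distance for inserting X between each consecutive pair:
Alpha–Bravo: 868.5
Bravo–Charlie: 491.8
Charlie–Delta: 541.4
Delta–Echo: 1212.7
Echo–Foxtrot: 295.2
Smallest added distance is 295.2, inserting between Echo and Foxtrot.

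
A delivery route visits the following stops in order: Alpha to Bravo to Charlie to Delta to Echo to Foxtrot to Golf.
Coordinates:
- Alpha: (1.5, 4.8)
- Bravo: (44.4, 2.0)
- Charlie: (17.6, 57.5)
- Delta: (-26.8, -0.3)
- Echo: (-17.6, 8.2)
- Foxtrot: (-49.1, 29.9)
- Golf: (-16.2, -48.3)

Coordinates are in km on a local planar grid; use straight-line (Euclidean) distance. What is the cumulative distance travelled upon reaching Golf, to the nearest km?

313 km

Leg distances:
Alpha→Bravo: 43.0 km  (cumulative 43.0 km)
Bravo→Charlie: 61.6 km  (cumulative 104.6 km)
Charlie→Delta: 72.9 km  (cumulative 177.5 km)
Delta→Echo: 12.5 km  (cumulative 190.0 km)
Echo→Foxtrot: 38.3 km  (cumulative 228.3 km)
Foxtrot→Golf: 84.8 km  (cumulative 313.1 km)
Cumulative distance at Golf ≈ 313 km.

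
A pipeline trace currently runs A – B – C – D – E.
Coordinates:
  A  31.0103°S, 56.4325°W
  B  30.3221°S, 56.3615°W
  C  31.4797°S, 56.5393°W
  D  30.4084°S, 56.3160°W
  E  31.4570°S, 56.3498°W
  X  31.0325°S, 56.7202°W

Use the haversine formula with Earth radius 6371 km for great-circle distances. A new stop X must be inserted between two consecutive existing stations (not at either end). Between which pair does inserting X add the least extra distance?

Added distance for inserting X between each consecutive pair:
A–B: 36.8 km
B–C: 8.9 km
C–D: 11.0 km
D–E: 21.7 km
Smallest added distance is 8.9 km, inserting between B and C.

between B and C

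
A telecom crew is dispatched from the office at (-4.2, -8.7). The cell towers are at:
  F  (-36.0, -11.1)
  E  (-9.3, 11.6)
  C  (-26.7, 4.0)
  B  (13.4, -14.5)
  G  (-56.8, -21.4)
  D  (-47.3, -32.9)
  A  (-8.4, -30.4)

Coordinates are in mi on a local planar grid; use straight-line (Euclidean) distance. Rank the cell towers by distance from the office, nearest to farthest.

B, E, A, C, F, D, G

Distances from the office:
B (13.4, -14.5): 18.5 mi
E (-9.3, 11.6): 20.9 mi
A (-8.4, -30.4): 22.1 mi
C (-26.7, 4.0): 25.8 mi
F (-36.0, -11.1): 31.9 mi
D (-47.3, -32.9): 49.4 mi
G (-56.8, -21.4): 54.1 mi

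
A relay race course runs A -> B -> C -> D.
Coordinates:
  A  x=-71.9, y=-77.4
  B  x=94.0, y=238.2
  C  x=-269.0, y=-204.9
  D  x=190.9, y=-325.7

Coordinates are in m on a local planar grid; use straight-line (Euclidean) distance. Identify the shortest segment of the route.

A–B

Leg distances:
A→B: 356.5 m
B→C: 572.8 m
C→D: 475.5 m
The shortest leg is A–B at 356.5 m.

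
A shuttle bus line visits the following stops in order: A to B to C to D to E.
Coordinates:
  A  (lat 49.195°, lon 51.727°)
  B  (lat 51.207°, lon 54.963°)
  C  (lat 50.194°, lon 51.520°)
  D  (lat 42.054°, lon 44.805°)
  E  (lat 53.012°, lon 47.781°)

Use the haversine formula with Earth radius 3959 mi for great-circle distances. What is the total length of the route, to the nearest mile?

1783 mi

Leg distances:
A→B: 199.5 mi  (cumulative 199.5 mi)
B→C: 166.1 mi  (cumulative 365.6 mi)
C→D: 647.3 mi  (cumulative 1012.9 mi)
D→E: 769.6 mi  (cumulative 1782.5 mi)
Total route length ≈ 1783 mi.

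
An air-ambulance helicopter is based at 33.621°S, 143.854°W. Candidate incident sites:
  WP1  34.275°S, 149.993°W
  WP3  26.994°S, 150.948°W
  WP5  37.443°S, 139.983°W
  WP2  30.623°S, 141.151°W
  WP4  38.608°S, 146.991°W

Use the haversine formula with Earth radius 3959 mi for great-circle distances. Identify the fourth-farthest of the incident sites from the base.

Distance to each, sorted:
WP3: 623.1 mi
WP4: 386.5 mi
WP1: 354.7 mi
WP5: 342.2 mi
WP2: 260.6 mi
The fourth-farthest is WP5 at 342.2 mi.

WP5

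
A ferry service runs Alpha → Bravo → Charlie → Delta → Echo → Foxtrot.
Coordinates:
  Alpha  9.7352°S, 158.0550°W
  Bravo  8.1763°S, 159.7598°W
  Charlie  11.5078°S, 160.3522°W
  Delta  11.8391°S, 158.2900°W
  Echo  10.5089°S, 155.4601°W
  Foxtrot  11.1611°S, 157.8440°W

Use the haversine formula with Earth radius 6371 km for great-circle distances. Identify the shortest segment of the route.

Charlie–Delta

Leg distances:
Alpha→Bravo: 255.2 km
Bravo→Charlie: 376.1 km
Charlie→Delta: 227.6 km
Delta→Echo: 342.3 km
Echo→Foxtrot: 270.3 km
The shortest leg is Charlie–Delta at 227.6 km.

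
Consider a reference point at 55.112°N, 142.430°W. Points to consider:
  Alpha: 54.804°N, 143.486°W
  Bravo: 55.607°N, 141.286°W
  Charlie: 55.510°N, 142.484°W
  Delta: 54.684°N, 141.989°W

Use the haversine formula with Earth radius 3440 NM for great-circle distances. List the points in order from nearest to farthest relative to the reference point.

Distances from the reference point:
Charlie 55.510°N, 142.484°W: 24.0 NM
Delta 54.684°N, 141.989°W: 29.9 NM
Alpha 54.804°N, 143.486°W: 40.8 NM
Bravo 55.607°N, 141.286°W: 49.1 NM

Charlie, Delta, Alpha, Bravo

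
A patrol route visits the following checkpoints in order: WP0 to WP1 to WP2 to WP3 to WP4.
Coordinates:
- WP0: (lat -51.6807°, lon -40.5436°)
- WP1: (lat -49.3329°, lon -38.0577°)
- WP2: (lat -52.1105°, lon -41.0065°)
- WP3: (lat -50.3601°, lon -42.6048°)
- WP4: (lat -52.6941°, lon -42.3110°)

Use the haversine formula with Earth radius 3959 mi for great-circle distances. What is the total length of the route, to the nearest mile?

728 mi

Leg distances:
WP0→WP1: 195.6 mi  (cumulative 195.6 mi)
WP1→WP2: 231.2 mi  (cumulative 426.8 mi)
WP2→WP3: 139.3 mi  (cumulative 566.1 mi)
WP3→WP4: 161.8 mi  (cumulative 727.8 mi)
Total route length ≈ 728 mi.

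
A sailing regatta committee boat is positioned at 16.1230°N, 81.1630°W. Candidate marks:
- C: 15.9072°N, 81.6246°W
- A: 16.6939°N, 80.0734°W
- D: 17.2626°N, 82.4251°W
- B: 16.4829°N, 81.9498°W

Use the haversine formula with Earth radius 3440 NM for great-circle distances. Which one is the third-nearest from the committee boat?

A

Distance to each, sorted:
C: 29.6 NM
B: 50.2 NM
A: 71.5 NM
D: 99.7 NM
The third-nearest is A at 71.5 NM.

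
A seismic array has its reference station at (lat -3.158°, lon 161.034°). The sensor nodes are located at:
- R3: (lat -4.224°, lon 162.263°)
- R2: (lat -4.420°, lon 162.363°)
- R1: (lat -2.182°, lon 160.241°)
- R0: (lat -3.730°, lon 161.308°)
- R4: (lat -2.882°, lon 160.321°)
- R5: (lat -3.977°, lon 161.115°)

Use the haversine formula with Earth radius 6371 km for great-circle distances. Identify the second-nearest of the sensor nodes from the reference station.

R4

Distance to each, sorted:
R0: 70.5 km
R4: 84.9 km
R5: 91.5 km
R1: 139.8 km
R3: 180.7 km
R2: 203.6 km
The second-nearest is R4 at 84.9 km.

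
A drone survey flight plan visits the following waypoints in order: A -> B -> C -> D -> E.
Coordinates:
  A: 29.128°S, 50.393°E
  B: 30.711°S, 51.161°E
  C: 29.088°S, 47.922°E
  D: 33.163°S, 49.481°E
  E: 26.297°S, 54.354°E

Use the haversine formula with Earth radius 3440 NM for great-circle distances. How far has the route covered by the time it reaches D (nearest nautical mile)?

Leg distances:
A→B: 103.1 NM  (cumulative 103.1 NM)
B→C: 194.7 NM  (cumulative 297.8 NM)
C→D: 257.4 NM  (cumulative 555.2 NM)
Cumulative distance at D ≈ 555 NM.

555 NM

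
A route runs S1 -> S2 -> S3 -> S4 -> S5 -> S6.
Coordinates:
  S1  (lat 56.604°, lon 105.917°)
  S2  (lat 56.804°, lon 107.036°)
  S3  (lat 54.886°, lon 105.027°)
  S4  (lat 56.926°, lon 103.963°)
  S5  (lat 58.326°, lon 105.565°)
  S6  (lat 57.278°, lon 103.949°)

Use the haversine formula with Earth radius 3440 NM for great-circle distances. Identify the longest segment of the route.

S2–S3

Leg distances:
S1→S2: 38.8 NM
S2→S3: 133.6 NM
S3→S4: 127.6 NM
S4→S5: 98.6 NM
S5→S6: 81.4 NM
The longest leg is S2–S3 at 133.6 NM.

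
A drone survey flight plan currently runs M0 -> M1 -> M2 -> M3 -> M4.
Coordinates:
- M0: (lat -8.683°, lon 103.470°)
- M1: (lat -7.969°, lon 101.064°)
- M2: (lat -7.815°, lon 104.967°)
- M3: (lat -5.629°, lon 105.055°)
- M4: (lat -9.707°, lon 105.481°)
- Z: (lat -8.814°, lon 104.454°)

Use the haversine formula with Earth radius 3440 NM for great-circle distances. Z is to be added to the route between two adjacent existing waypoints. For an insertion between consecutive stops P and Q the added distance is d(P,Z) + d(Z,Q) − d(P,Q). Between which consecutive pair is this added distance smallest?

Added distance for inserting Z between each consecutive pair:
M0–M1: 117.3 NM
M1–M2: 42.6 NM
M2–M3: 130.5 NM
M3–M4: 29.5 NM
Smallest added distance is 29.5 NM, inserting between M3 and M4.

between M3 and M4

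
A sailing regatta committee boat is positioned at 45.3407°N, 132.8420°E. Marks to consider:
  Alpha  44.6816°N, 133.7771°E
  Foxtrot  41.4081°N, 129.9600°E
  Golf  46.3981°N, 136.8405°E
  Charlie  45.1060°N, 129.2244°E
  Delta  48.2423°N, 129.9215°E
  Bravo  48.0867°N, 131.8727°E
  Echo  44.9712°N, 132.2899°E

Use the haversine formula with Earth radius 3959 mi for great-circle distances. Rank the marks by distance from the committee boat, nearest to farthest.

Distances from the committee boat:
Echo 44.9712°N, 132.2899°E: 37.1 mi
Alpha 44.6816°N, 133.7771°E: 64.5 mi
Charlie 45.1060°N, 129.2244°E: 176.8 mi
Bravo 48.0867°N, 131.8727°E: 195.2 mi
Golf 46.3981°N, 136.8405°E: 205.8 mi
Delta 48.2423°N, 129.9215°E: 243.4 mi
Foxtrot 41.4081°N, 129.9600°E: 307.8 mi

Echo, Alpha, Charlie, Bravo, Golf, Delta, Foxtrot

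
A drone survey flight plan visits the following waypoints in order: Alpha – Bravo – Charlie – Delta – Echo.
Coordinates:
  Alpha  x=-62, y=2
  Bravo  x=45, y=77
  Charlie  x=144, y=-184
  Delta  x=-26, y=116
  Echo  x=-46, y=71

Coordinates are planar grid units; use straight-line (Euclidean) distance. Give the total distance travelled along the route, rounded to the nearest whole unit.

804

Leg distances:
Alpha→Bravo: 130.7  (cumulative 130.7)
Bravo→Charlie: 279.1  (cumulative 409.8)
Charlie→Delta: 344.8  (cumulative 754.6)
Delta→Echo: 49.2  (cumulative 803.9)
Total route length ≈ 804.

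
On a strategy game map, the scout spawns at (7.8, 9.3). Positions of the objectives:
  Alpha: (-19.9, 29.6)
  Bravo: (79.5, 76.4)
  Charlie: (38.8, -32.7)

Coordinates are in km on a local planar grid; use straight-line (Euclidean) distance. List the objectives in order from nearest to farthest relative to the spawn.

Alpha, Charlie, Bravo

Distance from the spawn at (7.8, 9.3) to each:
Alpha (-19.9, 29.6): 34.3 km
Charlie (38.8, -32.7): 52.2 km
Bravo (79.5, 76.4): 98.2 km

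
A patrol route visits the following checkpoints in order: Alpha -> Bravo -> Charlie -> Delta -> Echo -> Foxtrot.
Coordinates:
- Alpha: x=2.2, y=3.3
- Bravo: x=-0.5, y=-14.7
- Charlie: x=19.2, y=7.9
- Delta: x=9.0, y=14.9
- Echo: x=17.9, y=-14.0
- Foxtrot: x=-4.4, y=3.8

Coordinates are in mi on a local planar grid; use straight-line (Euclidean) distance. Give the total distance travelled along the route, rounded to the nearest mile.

Leg distances:
Alpha→Bravo: 18.2 mi  (cumulative 18.2 mi)
Bravo→Charlie: 30.0 mi  (cumulative 48.2 mi)
Charlie→Delta: 12.4 mi  (cumulative 60.6 mi)
Delta→Echo: 30.2 mi  (cumulative 90.8 mi)
Echo→Foxtrot: 28.5 mi  (cumulative 119.3 mi)
Total route length ≈ 119 mi.

119 mi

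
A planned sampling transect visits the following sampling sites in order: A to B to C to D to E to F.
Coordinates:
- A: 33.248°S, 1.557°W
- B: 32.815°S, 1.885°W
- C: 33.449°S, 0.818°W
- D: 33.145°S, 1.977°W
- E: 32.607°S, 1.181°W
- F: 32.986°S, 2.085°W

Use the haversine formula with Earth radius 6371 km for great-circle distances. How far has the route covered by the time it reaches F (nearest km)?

482 km

Leg distances:
A→B: 57.0 km  (cumulative 57.0 km)
B→C: 121.8 km  (cumulative 178.9 km)
C→D: 112.9 km  (cumulative 291.8 km)
D→E: 95.4 km  (cumulative 387.2 km)
E→F: 94.4 km  (cumulative 481.6 km)
Cumulative distance at F ≈ 482 km.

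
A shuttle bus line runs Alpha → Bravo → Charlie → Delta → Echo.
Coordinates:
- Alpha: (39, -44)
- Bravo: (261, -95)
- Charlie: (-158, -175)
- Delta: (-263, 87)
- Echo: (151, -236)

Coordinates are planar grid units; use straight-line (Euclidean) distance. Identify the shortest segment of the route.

Alpha–Bravo

Leg distances:
Alpha→Bravo: 227.8
Bravo→Charlie: 426.6
Charlie→Delta: 282.3
Delta→Echo: 525.1
The shortest leg is Alpha–Bravo at 227.8.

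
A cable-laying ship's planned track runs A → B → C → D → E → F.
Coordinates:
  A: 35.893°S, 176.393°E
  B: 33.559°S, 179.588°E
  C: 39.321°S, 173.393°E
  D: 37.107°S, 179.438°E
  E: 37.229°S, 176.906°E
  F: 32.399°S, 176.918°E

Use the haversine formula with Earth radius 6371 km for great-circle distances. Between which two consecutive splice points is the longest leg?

Leg distances:
A→B: 390.6 km
B→C: 846.7 km
C→D: 582.5 km
D→E: 224.8 km
E→F: 537.1 km
The longest leg is B–C at 846.7 km.

B–C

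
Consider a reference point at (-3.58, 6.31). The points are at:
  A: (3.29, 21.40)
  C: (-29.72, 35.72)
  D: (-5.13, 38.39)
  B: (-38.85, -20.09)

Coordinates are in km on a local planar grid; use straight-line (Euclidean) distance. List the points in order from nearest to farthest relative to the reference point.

Computing each straight-line distance from (-3.58, 6.31):
A (3.29, 21.40): 16.6 km
D (-5.13, 38.39): 32.1 km
C (-29.72, 35.72): 39.3 km
B (-38.85, -20.09): 44.1 km

A, D, C, B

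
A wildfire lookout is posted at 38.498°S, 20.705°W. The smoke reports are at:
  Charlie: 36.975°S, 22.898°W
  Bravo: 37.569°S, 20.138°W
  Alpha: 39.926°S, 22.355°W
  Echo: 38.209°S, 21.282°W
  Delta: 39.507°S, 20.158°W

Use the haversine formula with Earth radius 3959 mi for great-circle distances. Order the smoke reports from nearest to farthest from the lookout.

Echo, Bravo, Delta, Alpha, Charlie

Computing each great-circle distance from 38.498°S, 20.705°W:
Echo 38.209°S, 21.282°W: 37.1 mi
Bravo 37.569°S, 20.138°W: 71.2 mi
Delta 39.507°S, 20.158°W: 75.7 mi
Alpha 39.926°S, 22.355°W: 132.4 mi
Charlie 36.975°S, 22.898°W: 159.5 mi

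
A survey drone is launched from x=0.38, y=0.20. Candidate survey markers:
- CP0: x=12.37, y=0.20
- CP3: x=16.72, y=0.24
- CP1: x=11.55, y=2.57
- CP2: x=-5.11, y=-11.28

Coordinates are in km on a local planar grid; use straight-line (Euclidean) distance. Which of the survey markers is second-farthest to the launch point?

CP2

Distances from the launch point (x=0.38, y=0.20):
CP3: 16.3 km
CP2: 12.7 km
CP0: 12.0 km
CP1: 11.4 km
The second-farthest is CP2 at 12.7 km.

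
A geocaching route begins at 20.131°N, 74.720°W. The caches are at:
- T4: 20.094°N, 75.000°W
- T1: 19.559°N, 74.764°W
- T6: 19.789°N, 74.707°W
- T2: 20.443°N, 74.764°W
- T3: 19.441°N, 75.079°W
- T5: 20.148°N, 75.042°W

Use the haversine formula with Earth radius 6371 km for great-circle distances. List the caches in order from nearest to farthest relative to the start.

Computing each great-circle distance from 20.131°N, 74.720°W:
T4 20.094°N, 75.000°W: 29.5 km
T5 20.148°N, 75.042°W: 33.7 km
T2 20.443°N, 74.764°W: 35.0 km
T6 19.789°N, 74.707°W: 38.1 km
T1 19.559°N, 74.764°W: 63.8 km
T3 19.441°N, 75.079°W: 85.4 km

T4, T5, T2, T6, T1, T3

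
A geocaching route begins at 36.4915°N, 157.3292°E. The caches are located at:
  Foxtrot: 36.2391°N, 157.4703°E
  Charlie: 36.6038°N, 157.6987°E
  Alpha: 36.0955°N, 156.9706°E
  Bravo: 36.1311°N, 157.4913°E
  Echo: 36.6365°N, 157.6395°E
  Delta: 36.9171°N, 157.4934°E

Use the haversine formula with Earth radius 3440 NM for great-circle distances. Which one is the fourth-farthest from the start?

Charlie

Distance to each, sorted:
Alpha: 29.4 NM
Delta: 26.7 NM
Bravo: 23.0 NM
Charlie: 19.1 NM
Echo: 17.3 NM
Foxtrot: 16.6 NM
The fourth-farthest is Charlie at 19.1 NM.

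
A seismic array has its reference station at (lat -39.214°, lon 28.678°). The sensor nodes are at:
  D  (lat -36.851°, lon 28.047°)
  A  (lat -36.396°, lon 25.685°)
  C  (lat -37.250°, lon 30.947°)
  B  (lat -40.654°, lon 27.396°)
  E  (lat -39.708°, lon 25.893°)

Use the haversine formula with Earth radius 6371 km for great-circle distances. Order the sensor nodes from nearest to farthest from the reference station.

B, E, D, C, A

Distance from the reference station at (lat -39.214°, lon 28.678°) to each:
B (lat -40.654°, lon 27.396°): 193.9 km
E (lat -39.708°, lon 25.893°): 245.3 km
D (lat -36.851°, lon 28.047°): 268.5 km
C (lat -37.250°, lon 30.947°): 294.9 km
A (lat -36.396°, lon 25.685°): 409.0 km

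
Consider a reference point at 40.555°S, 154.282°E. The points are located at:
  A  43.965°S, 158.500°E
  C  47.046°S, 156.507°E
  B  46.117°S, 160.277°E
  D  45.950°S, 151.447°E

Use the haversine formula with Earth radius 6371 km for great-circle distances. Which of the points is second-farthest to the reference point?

C

Distances from the reference point (40.555°S, 154.282°E):
B: 785.4 km
C: 743.4 km
D: 642.2 km
A: 513.9 km
The second-farthest is C at 743.4 km.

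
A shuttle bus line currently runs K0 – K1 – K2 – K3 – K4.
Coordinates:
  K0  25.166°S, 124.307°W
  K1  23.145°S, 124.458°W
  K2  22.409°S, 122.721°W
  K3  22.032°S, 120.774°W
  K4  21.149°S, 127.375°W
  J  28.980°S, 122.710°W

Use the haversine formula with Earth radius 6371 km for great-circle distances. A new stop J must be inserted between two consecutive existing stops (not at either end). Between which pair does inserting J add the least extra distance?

Added distance for inserting J between each consecutive pair:
K0–K1: 899.2 km
K1–K2: 1206.5 km
K2–K3: 1322.5 km
K3–K4: 1096.3 km
Smallest added distance is 899.2 km, inserting between K0 and K1.

between K0 and K1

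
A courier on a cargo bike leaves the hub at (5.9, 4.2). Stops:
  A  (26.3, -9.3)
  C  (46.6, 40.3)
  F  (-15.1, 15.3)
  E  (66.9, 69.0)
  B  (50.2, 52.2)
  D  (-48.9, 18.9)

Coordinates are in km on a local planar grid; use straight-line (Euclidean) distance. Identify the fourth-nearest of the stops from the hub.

Distance to each, sorted:
F: 23.8 km
A: 24.5 km
C: 54.4 km
D: 56.7 km
B: 65.3 km
E: 89.0 km
The fourth-nearest is D at 56.7 km.

D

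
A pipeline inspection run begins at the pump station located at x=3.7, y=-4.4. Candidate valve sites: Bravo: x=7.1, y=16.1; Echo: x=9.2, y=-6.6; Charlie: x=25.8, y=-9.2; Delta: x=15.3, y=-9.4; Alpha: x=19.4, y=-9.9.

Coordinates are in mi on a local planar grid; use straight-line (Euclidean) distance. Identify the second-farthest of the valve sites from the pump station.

Distance to each, sorted:
Charlie: 22.6 mi
Bravo: 20.8 mi
Alpha: 16.6 mi
Delta: 12.6 mi
Echo: 5.9 mi
The second-farthest is Bravo at 20.8 mi.

Bravo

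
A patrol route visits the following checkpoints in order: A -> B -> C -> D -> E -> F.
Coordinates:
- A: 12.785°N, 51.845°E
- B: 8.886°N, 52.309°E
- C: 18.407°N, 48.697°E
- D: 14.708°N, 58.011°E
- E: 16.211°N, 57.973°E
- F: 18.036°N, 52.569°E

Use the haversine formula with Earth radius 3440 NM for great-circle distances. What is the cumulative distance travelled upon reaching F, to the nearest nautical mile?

Leg distances:
A→B: 235.7 NM  (cumulative 235.7 NM)
B→C: 609.1 NM  (cumulative 844.8 NM)
C→D: 580.1 NM  (cumulative 1424.9 NM)
D→E: 90.3 NM  (cumulative 1515.1 NM)
E→F: 328.8 NM  (cumulative 1844.0 NM)
Cumulative distance at F ≈ 1844 NM.

1844 NM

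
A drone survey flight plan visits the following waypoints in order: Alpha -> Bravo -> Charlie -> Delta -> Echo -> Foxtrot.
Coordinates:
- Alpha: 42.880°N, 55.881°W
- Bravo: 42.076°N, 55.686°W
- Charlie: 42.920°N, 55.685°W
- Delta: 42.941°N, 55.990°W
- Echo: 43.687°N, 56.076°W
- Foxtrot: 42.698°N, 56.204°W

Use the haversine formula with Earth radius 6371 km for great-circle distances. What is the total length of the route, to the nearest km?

403 km

Leg distances:
Alpha→Bravo: 90.8 km  (cumulative 90.8 km)
Bravo→Charlie: 93.8 km  (cumulative 184.7 km)
Charlie→Delta: 24.9 km  (cumulative 209.6 km)
Delta→Echo: 83.2 km  (cumulative 292.9 km)
Echo→Foxtrot: 110.5 km  (cumulative 403.3 km)
Total route length ≈ 403 km.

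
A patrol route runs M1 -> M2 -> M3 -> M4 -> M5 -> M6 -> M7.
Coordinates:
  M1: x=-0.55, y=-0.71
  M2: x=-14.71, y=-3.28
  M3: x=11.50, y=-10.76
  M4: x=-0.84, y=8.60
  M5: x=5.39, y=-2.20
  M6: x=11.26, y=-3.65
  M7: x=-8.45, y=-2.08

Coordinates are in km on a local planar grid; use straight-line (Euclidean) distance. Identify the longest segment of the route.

Leg distances:
M1→M2: 14.4 km
M2→M3: 27.3 km
M3→M4: 23.0 km
M4→M5: 12.5 km
M5→M6: 6.0 km
M6→M7: 19.8 km
The longest leg is M2–M3 at 27.3 km.

M2–M3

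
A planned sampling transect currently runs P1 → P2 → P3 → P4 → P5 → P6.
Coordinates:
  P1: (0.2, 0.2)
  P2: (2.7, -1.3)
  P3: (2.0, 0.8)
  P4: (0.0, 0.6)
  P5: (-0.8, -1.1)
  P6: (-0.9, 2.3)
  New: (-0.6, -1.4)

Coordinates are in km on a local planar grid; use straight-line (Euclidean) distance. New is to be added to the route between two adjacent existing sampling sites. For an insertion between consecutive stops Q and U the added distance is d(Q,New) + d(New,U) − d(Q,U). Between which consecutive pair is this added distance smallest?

between P4 and P5

Added distance for inserting New between each consecutive pair:
P1–P2: 2.2 km
P2–P3: 4.5 km
P3–P4: 3.5 km
P4–P5: 0.6 km
P5–P6: 0.7 km
Smallest added distance is 0.6 km, inserting between P4 and P5.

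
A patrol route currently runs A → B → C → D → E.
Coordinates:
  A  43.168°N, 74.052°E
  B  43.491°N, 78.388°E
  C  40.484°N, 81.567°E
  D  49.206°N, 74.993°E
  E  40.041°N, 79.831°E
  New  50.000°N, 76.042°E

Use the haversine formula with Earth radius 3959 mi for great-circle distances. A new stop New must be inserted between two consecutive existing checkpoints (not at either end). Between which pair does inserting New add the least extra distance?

Added distance for inserting New between each consecutive pair:
A–B: 725.5 mi
B–C: 908.9 mi
C–D: 99.4 mi
D–E: 108.4 mi
Smallest added distance is 99.4 mi, inserting between C and D.

between C and D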